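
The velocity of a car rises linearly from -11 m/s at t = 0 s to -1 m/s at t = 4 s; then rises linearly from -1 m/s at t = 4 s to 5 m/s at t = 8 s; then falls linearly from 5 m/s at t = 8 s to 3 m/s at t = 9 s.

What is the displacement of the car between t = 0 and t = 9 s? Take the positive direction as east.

Displacement is the signed area under the v-t curve.
0–4 s: ½(-11 + -1)(4) = -24 m
4–8 s: ½(-1 + 5)(4) = 8 m
8–9 s: ½(5 + 3)(1) = 4 m
Net displacement = -12 m

-12 m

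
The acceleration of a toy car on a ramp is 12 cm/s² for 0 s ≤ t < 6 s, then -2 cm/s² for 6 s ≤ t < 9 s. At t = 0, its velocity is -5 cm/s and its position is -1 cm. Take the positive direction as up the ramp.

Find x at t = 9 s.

377 cm

On each constant-a segment, Δv = aΔt and Δx = v₀Δt + ½aΔt²; chain segment to segment.
0–6 s: v starts -5 cm/s; Δx = -5·6 + ½·12·6² = 186 cm; v ends 67 cm/s.
6–9 s: v starts 67 cm/s; Δx = 67·3 + ½·-2·3² = 192 cm; v ends 61 cm/s.
x(9) = -1 + Σ Δx = 377 cm.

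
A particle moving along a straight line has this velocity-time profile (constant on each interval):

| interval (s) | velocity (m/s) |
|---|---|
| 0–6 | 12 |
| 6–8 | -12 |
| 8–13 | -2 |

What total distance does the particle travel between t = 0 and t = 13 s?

Total distance travelled is ∫|v| dt — sum the magnitudes of each area piece.
0–6 s: |12| × 6 = 72 m
6–8 s: |-12| × 2 = 24 m
8–13 s: |-2| × 5 = 10 m
Total distance = 106 m

106 m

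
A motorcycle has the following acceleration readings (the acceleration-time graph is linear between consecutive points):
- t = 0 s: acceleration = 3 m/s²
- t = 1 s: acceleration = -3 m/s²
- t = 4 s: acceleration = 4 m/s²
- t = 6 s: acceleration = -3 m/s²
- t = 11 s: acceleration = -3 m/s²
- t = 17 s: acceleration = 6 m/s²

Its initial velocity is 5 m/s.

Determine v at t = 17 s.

Δv equals the area under the a-t graph; then v = v₀ + Δv.
0–1 s: ½(3 + -3)(1) = 0 m/s
1–4 s: ½(-3 + 4)(3) = 1.5 m/s
4–6 s: ½(4 + -3)(2) = 1 m/s
6–11 s: -3 × 5 = -15 m/s
11–17 s: ½(-3 + 6)(6) = 9 m/s
Δv = -3.5 m/s, so v(17) = 5 + (-3.5) = 1.5 m/s.

1.5 m/s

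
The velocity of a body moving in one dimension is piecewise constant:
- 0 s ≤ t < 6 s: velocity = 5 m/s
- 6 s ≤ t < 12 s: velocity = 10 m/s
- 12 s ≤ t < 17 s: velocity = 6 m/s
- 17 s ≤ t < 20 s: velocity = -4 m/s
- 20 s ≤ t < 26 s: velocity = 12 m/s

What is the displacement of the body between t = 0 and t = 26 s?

Displacement is the signed area under the v-t curve.
0–6 s: 5 × 6 = 30 m
6–12 s: 10 × 6 = 60 m
12–17 s: 6 × 5 = 30 m
17–20 s: -4 × 3 = -12 m
20–26 s: 12 × 6 = 72 m
Net displacement = 180 m

180 m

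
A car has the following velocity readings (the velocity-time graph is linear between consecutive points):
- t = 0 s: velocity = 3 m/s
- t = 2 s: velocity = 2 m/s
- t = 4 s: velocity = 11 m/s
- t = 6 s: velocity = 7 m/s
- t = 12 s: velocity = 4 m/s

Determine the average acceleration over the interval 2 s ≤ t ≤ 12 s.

0.2 m/s²

Average acceleration = Δv/Δt = (4 − 2)/(12 − 2) = 0.2 m/s².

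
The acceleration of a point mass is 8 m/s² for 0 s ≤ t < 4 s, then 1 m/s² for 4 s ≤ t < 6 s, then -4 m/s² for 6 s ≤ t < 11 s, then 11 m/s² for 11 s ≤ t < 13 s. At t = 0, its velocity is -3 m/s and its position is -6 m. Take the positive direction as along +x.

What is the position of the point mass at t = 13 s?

255 m

On each constant-a segment, Δv = aΔt and Δx = v₀Δt + ½aΔt²; chain segment to segment.
0–4 s: v starts -3 m/s; Δx = -3·4 + ½·8·4² = 52 m; v ends 29 m/s.
4–6 s: v starts 29 m/s; Δx = 29·2 + ½·1·2² = 60 m; v ends 31 m/s.
6–11 s: v starts 31 m/s; Δx = 31·5 + ½·-4·5² = 105 m; v ends 11 m/s.
11–13 s: v starts 11 m/s; Δx = 11·2 + ½·11·2² = 44 m; v ends 33 m/s.
x(13) = -6 + Σ Δx = 255 m.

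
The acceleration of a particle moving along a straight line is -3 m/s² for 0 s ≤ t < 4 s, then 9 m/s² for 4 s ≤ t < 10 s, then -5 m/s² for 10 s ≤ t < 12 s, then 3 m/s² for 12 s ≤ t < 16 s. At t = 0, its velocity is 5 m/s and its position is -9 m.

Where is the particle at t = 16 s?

363 m

On each constant-a segment, Δv = aΔt and Δx = v₀Δt + ½aΔt²; chain segment to segment.
0–4 s: v starts 5 m/s; Δx = 5·4 + ½·-3·4² = -4 m; v ends -7 m/s.
4–10 s: v starts -7 m/s; Δx = -7·6 + ½·9·6² = 120 m; v ends 47 m/s.
10–12 s: v starts 47 m/s; Δx = 47·2 + ½·-5·2² = 84 m; v ends 37 m/s.
12–16 s: v starts 37 m/s; Δx = 37·4 + ½·3·4² = 172 m; v ends 49 m/s.
x(16) = -9 + Σ Δx = 363 m.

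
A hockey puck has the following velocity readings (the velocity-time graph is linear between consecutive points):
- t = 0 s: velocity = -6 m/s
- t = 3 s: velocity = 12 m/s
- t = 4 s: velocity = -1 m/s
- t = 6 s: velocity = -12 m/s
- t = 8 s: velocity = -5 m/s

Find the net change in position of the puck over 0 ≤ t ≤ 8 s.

Displacement is the signed area under the v-t curve.
0–3 s: ½(-6 + 12)(3) = 9 m
3–4 s: ½(12 + -1)(1) = 5.5 m
4–6 s: ½(-1 + -12)(2) = -13 m
6–8 s: ½(-12 + -5)(2) = -17 m
Net displacement = -15.5 m

-15.5 m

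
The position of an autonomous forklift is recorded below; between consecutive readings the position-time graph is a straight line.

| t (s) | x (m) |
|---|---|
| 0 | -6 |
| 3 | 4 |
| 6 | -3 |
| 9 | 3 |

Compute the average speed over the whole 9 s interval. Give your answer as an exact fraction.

Average speed = (total path length)/(elapsed time); on a piecewise-linear x-t graph the path length is Σ|Δx|.
0–3 s: |Δx| = |4 − -6| = 10 m
3–6 s: |Δx| = |-3 − 4| = 7 m
6–9 s: |Δx| = |3 − -3| = 6 m
Total path = 23 m; average speed = 23/9 = 23/9 m/s.

23/9 m/s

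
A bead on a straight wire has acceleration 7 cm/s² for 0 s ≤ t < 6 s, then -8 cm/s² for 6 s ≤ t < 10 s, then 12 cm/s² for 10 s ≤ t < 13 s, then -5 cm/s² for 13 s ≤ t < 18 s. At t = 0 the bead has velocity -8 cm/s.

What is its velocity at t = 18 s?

Δv equals the area under the a-t graph; then v = v₀ + Δv.
0–6 s: 7 × 6 = 42 cm/s
6–10 s: -8 × 4 = -32 cm/s
10–13 s: 12 × 3 = 36 cm/s
13–18 s: -5 × 5 = -25 cm/s
Δv = 21 cm/s, so v(18) = -8 + (21) = 13 cm/s.

13 cm/s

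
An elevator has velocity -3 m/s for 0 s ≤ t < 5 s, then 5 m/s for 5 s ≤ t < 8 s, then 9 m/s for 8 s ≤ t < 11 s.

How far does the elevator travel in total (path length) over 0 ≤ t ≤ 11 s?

Distance (not displacement) is the total path length: add the absolute areas under v-t.
0–5 s: |-3| × 5 = 15 m
5–8 s: |5| × 3 = 15 m
8–11 s: |9| × 3 = 27 m
Total distance = 57 m

57 m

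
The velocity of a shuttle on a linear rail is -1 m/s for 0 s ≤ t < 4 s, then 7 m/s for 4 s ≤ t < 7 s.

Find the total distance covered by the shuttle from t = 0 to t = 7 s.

25 m

Total distance travelled is ∫|v| dt — sum the magnitudes of each area piece.
0–4 s: |-1| × 4 = 4 m
4–7 s: |7| × 3 = 21 m
Total distance = 25 m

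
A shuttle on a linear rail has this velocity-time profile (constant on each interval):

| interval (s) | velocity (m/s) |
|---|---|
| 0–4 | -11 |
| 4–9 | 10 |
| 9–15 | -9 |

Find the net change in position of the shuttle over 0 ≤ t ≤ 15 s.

Displacement is the signed area under the v-t curve.
0–4 s: -11 × 4 = -44 m
4–9 s: 10 × 5 = 50 m
9–15 s: -9 × 6 = -54 m
Net displacement = -48 m

-48 m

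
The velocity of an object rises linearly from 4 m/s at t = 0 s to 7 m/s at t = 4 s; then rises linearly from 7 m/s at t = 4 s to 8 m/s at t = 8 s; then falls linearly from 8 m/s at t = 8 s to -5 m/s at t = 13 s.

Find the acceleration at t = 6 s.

Acceleration is the slope of the v-t graph on 4–8 s: (8 − 7)/(8 − 4) = 0.25 m/s².

0.25 m/s²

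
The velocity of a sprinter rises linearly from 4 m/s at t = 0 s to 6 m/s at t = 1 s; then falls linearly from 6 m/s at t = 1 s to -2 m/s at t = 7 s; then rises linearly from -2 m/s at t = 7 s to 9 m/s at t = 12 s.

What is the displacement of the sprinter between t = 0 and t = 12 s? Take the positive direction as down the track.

34.5 m

Displacement is the signed area under the v-t curve.
0–1 s: ½(4 + 6)(1) = 5 m
1–7 s: ½(6 + -2)(6) = 12 m
7–12 s: ½(-2 + 9)(5) = 17.5 m
Net displacement = 34.5 m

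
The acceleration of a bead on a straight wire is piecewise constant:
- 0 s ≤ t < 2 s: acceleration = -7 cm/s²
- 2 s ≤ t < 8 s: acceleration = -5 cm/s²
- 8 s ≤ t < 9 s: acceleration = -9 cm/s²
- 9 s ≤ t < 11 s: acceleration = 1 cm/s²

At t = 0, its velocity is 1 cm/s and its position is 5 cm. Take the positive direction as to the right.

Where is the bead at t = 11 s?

On each constant-a segment, Δv = aΔt and Δx = v₀Δt + ½aΔt²; chain segment to segment.
0–2 s: v starts 1 cm/s; Δx = 1·2 + ½·-7·2² = -12 cm; v ends -13 cm/s.
2–8 s: v starts -13 cm/s; Δx = -13·6 + ½·-5·6² = -168 cm; v ends -43 cm/s.
8–9 s: v starts -43 cm/s; Δx = -43·1 + ½·-9·1² = -47.5 cm; v ends -52 cm/s.
9–11 s: v starts -52 cm/s; Δx = -52·2 + ½·1·2² = -102 cm; v ends -50 cm/s.
x(11) = 5 + Σ Δx = -324.5 cm.

-324.5 cm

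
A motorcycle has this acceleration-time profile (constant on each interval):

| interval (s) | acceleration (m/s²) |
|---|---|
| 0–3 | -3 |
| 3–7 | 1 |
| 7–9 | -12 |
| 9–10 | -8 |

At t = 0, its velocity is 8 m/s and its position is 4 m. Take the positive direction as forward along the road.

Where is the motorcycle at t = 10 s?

On each constant-a segment, Δv = aΔt and Δx = v₀Δt + ½aΔt²; chain segment to segment.
0–3 s: v starts 8 m/s; Δx = 8·3 + ½·-3·3² = 10.5 m; v ends -1 m/s.
3–7 s: v starts -1 m/s; Δx = -1·4 + ½·1·4² = 4 m; v ends 3 m/s.
7–9 s: v starts 3 m/s; Δx = 3·2 + ½·-12·2² = -18 m; v ends -21 m/s.
9–10 s: v starts -21 m/s; Δx = -21·1 + ½·-8·1² = -25 m; v ends -29 m/s.
x(10) = 4 + Σ Δx = -24.5 m.

-24.5 m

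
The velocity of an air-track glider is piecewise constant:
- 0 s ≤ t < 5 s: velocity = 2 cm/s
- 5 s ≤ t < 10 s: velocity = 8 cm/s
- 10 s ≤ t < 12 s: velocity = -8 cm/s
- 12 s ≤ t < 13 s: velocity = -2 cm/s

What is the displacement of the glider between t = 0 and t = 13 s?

Displacement is the signed area under the v-t curve.
0–5 s: 2 × 5 = 10 cm
5–10 s: 8 × 5 = 40 cm
10–12 s: -8 × 2 = -16 cm
12–13 s: -2 × 1 = -2 cm
Net displacement = 32 cm

32 cm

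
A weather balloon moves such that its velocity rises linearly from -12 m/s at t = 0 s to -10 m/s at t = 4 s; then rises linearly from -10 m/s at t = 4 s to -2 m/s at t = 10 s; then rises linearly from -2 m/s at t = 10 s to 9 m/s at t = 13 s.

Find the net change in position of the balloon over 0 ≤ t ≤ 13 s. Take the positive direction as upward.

Displacement is the signed area under the v-t curve.
0–4 s: ½(-12 + -10)(4) = -44 m
4–10 s: ½(-10 + -2)(6) = -36 m
10–13 s: ½(-2 + 9)(3) = 10.5 m
Net displacement = -69.5 m

-69.5 m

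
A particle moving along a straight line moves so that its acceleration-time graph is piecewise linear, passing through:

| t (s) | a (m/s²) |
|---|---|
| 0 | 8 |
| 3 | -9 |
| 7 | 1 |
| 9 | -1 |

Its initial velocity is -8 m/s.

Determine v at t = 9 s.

Δv equals the area under the a-t graph; then v = v₀ + Δv.
0–3 s: ½(8 + -9)(3) = -1.5 m/s
3–7 s: ½(-9 + 1)(4) = -16 m/s
7–9 s: ½(1 + -1)(2) = 0 m/s
Δv = -17.5 m/s, so v(9) = -8 + (-17.5) = -25.5 m/s.

-25.5 m/s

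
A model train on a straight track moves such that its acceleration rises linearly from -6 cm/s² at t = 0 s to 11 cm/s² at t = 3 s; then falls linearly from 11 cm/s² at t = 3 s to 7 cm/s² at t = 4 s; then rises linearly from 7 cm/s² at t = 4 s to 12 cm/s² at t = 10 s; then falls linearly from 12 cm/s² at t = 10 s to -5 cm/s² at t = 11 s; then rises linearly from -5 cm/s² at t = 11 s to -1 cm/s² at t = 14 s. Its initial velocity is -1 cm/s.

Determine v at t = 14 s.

Δv equals the area under the a-t graph; then v = v₀ + Δv.
0–3 s: ½(-6 + 11)(3) = 7.5 cm/s
3–4 s: ½(11 + 7)(1) = 9 cm/s
4–10 s: ½(7 + 12)(6) = 57 cm/s
10–11 s: ½(12 + -5)(1) = 3.5 cm/s
11–14 s: ½(-5 + -1)(3) = -9 cm/s
Δv = 68 cm/s, so v(14) = -1 + (68) = 67 cm/s.

67 cm/s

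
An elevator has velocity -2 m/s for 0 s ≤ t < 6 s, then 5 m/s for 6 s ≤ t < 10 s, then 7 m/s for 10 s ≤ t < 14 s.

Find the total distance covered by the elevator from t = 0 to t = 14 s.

Total distance travelled is ∫|v| dt — sum the magnitudes of each area piece.
0–6 s: |-2| × 6 = 12 m
6–10 s: |5| × 4 = 20 m
10–14 s: |7| × 4 = 28 m
Total distance = 60 m

60 m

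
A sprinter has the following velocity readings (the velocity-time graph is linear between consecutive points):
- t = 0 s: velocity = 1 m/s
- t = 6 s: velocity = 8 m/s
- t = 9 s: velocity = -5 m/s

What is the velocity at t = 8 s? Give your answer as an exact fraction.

On 6–9 s the graph is linear from 8 to -5 m/s: v(8) = 8 + (-5 − 8)·(8 − 6)/(9 − 6) = -2/3 m/s.

-2/3 m/s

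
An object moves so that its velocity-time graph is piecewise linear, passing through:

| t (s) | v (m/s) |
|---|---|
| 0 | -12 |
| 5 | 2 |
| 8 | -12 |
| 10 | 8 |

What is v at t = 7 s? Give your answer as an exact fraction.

On 5–8 s the graph is linear from 2 to -12 m/s: v(7) = 2 + (-12 − 2)·(7 − 5)/(8 − 5) = -22/3 m/s.

-22/3 m/s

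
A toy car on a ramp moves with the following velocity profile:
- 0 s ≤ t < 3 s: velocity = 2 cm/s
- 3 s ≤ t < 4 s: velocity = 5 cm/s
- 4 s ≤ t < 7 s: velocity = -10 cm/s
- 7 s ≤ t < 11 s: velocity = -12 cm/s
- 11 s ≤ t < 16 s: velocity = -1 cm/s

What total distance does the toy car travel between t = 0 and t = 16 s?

94 cm

Distance (not displacement) is the total path length: add the absolute areas under v-t.
0–3 s: |2| × 3 = 6 cm
3–4 s: |5| × 1 = 5 cm
4–7 s: |-10| × 3 = 30 cm
7–11 s: |-12| × 4 = 48 cm
11–16 s: |-1| × 5 = 5 cm
Total distance = 94 cm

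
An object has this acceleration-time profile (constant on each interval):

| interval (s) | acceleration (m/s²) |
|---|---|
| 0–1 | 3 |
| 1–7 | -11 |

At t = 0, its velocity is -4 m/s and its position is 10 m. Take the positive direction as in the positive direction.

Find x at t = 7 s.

-196.5 m

On each constant-a segment, Δv = aΔt and Δx = v₀Δt + ½aΔt²; chain segment to segment.
0–1 s: v starts -4 m/s; Δx = -4·1 + ½·3·1² = -2.5 m; v ends -1 m/s.
1–7 s: v starts -1 m/s; Δx = -1·6 + ½·-11·6² = -204 m; v ends -67 m/s.
x(7) = 10 + Σ Δx = -196.5 m.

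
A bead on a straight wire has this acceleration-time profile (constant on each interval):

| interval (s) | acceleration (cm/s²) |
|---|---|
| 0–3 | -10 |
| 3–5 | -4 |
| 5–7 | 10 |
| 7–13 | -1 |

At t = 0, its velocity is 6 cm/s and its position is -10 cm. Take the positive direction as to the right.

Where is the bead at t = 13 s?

On each constant-a segment, Δv = aΔt and Δx = v₀Δt + ½aΔt²; chain segment to segment.
0–3 s: v starts 6 cm/s; Δx = 6·3 + ½·-10·3² = -27 cm; v ends -24 cm/s.
3–5 s: v starts -24 cm/s; Δx = -24·2 + ½·-4·2² = -56 cm; v ends -32 cm/s.
5–7 s: v starts -32 cm/s; Δx = -32·2 + ½·10·2² = -44 cm; v ends -12 cm/s.
7–13 s: v starts -12 cm/s; Δx = -12·6 + ½·-1·6² = -90 cm; v ends -18 cm/s.
x(13) = -10 + Σ Δx = -227 cm.

-227 cm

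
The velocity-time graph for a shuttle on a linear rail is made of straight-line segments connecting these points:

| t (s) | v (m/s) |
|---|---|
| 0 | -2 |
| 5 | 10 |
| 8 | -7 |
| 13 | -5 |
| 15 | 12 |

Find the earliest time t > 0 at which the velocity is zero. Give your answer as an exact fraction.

t = 5/6 s

v changes sign on 0–5 s (from -2 to 10); the graph is linear there, so v = 0 at t = 0 + (2)·(5 − 0)/(10 − -2) = 5/6 s.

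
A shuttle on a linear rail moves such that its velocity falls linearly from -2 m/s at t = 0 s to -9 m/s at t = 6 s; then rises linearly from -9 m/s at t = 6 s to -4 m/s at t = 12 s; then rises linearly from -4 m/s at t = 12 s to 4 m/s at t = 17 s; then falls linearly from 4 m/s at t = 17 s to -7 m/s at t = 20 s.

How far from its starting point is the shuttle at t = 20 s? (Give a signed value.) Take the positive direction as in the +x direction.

-76.5 m

Net displacement equals the area under the velocity-time graph (areas below the axis count negative).
0–6 s: ½(-2 + -9)(6) = -33 m
6–12 s: ½(-9 + -4)(6) = -39 m
12–17 s: ½(-4 + 4)(5) = 0 m
17–20 s: ½(4 + -7)(3) = -4.5 m
Net displacement = -76.5 m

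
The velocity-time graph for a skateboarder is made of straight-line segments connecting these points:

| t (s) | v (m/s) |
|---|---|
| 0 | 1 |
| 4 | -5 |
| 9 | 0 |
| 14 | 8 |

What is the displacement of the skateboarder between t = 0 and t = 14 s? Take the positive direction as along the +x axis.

Net displacement equals the area under the velocity-time graph (areas below the axis count negative).
0–4 s: ½(1 + -5)(4) = -8 m
4–9 s: ½(-5 + 0)(5) = -12.5 m
9–14 s: ½(0 + 8)(5) = 20 m
Net displacement = -0.5 m

-0.5 m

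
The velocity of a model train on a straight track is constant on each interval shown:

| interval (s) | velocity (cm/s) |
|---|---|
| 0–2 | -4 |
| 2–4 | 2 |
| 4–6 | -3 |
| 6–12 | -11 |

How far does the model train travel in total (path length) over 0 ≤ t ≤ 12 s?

Total distance travelled is ∫|v| dt — sum the magnitudes of each area piece.
0–2 s: |-4| × 2 = 8 cm
2–4 s: |2| × 2 = 4 cm
4–6 s: |-3| × 2 = 6 cm
6–12 s: |-11| × 6 = 66 cm
Total distance = 84 cm

84 cm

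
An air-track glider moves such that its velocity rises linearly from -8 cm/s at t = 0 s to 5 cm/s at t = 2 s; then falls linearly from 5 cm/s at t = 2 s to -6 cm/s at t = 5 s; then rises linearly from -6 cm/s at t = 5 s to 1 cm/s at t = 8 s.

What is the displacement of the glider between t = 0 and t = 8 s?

-12 cm

Displacement is the signed area under the v-t curve.
0–2 s: ½(-8 + 5)(2) = -3 cm
2–5 s: ½(5 + -6)(3) = -1.5 cm
5–8 s: ½(-6 + 1)(3) = -7.5 cm
Net displacement = -12 cm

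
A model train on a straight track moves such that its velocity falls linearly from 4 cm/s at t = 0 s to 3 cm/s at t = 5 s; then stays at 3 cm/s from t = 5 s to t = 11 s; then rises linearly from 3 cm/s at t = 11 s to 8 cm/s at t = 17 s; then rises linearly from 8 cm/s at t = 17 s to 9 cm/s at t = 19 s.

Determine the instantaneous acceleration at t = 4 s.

Acceleration is the slope of the v-t graph on 0–5 s: (3 − 4)/(5 − 0) = -0.2 cm/s².

-0.2 cm/s²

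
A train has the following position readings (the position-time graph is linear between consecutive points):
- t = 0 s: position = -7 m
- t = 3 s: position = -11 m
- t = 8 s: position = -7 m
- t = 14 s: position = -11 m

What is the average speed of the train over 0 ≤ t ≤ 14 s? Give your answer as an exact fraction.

Average speed = (total path length)/(elapsed time); on a piecewise-linear x-t graph the path length is Σ|Δx|.
0–3 s: |Δx| = |-11 − -7| = 4 m
3–8 s: |Δx| = |-7 − -11| = 4 m
8–14 s: |Δx| = |-11 − -7| = 4 m
Total path = 12 m; average speed = 12/14 = 6/7 m/s.

6/7 m/s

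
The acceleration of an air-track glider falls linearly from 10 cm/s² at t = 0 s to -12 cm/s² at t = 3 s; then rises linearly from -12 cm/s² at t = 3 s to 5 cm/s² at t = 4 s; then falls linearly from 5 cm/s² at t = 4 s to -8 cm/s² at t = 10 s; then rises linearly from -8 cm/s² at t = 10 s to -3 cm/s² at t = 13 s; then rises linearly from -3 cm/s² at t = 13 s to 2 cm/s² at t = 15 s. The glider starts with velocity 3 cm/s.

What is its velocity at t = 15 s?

-30 cm/s

Δv equals the area under the a-t graph; then v = v₀ + Δv.
0–3 s: ½(10 + -12)(3) = -3 cm/s
3–4 s: ½(-12 + 5)(1) = -3.5 cm/s
4–10 s: ½(5 + -8)(6) = -9 cm/s
10–13 s: ½(-8 + -3)(3) = -16.5 cm/s
13–15 s: ½(-3 + 2)(2) = -1 cm/s
Δv = -33 cm/s, so v(15) = 3 + (-33) = -30 cm/s.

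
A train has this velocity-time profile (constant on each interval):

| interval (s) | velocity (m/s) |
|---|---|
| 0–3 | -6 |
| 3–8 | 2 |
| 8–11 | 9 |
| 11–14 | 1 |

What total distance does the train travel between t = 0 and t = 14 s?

Total distance travelled is ∫|v| dt — sum the magnitudes of each area piece.
0–3 s: |-6| × 3 = 18 m
3–8 s: |2| × 5 = 10 m
8–11 s: |9| × 3 = 27 m
11–14 s: |1| × 3 = 3 m
Total distance = 58 m

58 m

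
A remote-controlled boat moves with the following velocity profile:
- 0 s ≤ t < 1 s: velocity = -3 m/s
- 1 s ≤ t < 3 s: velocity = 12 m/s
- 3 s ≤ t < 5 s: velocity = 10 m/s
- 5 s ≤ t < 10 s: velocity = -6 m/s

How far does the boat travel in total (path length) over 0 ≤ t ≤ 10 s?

77 m

Total distance travelled is ∫|v| dt — sum the magnitudes of each area piece.
0–1 s: |-3| × 1 = 3 m
1–3 s: |12| × 2 = 24 m
3–5 s: |10| × 2 = 20 m
5–10 s: |-6| × 5 = 30 m
Total distance = 77 m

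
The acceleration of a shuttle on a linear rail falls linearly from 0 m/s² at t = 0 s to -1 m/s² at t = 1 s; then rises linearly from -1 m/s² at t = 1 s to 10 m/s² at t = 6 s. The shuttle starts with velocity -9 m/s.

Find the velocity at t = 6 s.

13 m/s

Δv equals the area under the a-t graph; then v = v₀ + Δv.
0–1 s: ½(0 + -1)(1) = -0.5 m/s
1–6 s: ½(-1 + 10)(5) = 22.5 m/s
Δv = 22 m/s, so v(6) = -9 + (22) = 13 m/s.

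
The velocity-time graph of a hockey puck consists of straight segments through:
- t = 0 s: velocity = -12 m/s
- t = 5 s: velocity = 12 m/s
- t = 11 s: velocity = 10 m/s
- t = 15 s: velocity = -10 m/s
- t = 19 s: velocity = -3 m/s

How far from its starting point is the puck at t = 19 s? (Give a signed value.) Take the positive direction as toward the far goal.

Net displacement equals the area under the velocity-time graph (areas below the axis count negative).
0–5 s: ½(-12 + 12)(5) = 0 m
5–11 s: ½(12 + 10)(6) = 66 m
11–15 s: ½(10 + -10)(4) = 0 m
15–19 s: ½(-10 + -3)(4) = -26 m
Net displacement = 40 m

40 m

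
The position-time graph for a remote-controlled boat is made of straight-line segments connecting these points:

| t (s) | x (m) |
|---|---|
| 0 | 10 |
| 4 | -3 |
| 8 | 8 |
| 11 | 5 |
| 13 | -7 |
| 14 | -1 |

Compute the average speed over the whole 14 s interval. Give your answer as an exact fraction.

45/14 m/s

Average speed = (total path length)/(elapsed time); on a piecewise-linear x-t graph the path length is Σ|Δx|.
0–4 s: |Δx| = |-3 − 10| = 13 m
4–8 s: |Δx| = |8 − -3| = 11 m
8–11 s: |Δx| = |5 − 8| = 3 m
11–13 s: |Δx| = |-7 − 5| = 12 m
13–14 s: |Δx| = |-1 − -7| = 6 m
Total path = 45 m; average speed = 45/14 = 45/14 m/s.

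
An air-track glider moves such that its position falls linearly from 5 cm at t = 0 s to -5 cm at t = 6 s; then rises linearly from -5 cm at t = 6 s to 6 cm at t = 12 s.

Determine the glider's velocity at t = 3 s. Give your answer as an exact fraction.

-5/3 cm/s

Velocity is the slope of the x-t graph on 0–6 s: (-5 − 5)/(6 − 0) = -5/3 cm/s.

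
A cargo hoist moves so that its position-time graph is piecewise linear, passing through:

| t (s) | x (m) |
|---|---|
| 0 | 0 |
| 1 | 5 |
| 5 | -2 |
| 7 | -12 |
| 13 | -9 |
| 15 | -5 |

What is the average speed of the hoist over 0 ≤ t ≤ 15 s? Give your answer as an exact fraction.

Average speed = (total path length)/(elapsed time); on a piecewise-linear x-t graph the path length is Σ|Δx|.
0–1 s: |Δx| = |5 − 0| = 5 m
1–5 s: |Δx| = |-2 − 5| = 7 m
5–7 s: |Δx| = |-12 − -2| = 10 m
7–13 s: |Δx| = |-9 − -12| = 3 m
13–15 s: |Δx| = |-5 − -9| = 4 m
Total path = 29 m; average speed = 29/15 = 29/15 m/s.

29/15 m/s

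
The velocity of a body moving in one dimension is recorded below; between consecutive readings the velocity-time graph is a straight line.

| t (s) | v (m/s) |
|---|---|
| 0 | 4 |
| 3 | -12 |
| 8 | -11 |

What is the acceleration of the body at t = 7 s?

0.2 m/s²

Acceleration is the slope of the v-t graph on 3–8 s: (-11 − -12)/(8 − 3) = 0.2 m/s².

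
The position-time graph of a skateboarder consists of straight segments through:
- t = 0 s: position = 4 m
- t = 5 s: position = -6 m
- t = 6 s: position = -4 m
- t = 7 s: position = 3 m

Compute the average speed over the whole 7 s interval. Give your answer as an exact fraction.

Average speed = (total path length)/(elapsed time); on a piecewise-linear x-t graph the path length is Σ|Δx|.
0–5 s: |Δx| = |-6 − 4| = 10 m
5–6 s: |Δx| = |-4 − -6| = 2 m
6–7 s: |Δx| = |3 − -4| = 7 m
Total path = 19 m; average speed = 19/7 = 19/7 m/s.

19/7 m/s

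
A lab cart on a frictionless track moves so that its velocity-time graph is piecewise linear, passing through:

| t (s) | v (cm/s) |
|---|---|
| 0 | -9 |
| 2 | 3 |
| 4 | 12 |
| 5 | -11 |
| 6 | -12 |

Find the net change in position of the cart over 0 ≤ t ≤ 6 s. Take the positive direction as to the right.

-2 cm

Net displacement equals the area under the velocity-time graph (areas below the axis count negative).
0–2 s: ½(-9 + 3)(2) = -6 cm
2–4 s: ½(3 + 12)(2) = 15 cm
4–5 s: ½(12 + -11)(1) = 0.5 cm
5–6 s: ½(-11 + -12)(1) = -11.5 cm
Net displacement = -2 cm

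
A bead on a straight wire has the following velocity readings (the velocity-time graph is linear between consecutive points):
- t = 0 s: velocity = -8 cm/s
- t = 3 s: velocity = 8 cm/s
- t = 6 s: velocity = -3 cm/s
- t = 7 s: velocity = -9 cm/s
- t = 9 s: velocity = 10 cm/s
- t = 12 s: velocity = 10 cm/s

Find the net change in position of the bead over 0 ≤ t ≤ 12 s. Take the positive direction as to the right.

Displacement is the signed area under the v-t curve.
0–3 s: ½(-8 + 8)(3) = 0 cm
3–6 s: ½(8 + -3)(3) = 7.5 cm
6–7 s: ½(-3 + -9)(1) = -6 cm
7–9 s: ½(-9 + 10)(2) = 1 cm
9–12 s: 10 × 3 = 30 cm
Net displacement = 32.5 cm

32.5 cm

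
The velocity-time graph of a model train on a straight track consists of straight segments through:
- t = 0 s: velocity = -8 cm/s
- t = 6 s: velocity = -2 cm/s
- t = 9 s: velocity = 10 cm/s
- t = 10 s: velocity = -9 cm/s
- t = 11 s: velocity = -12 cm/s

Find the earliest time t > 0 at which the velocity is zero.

v changes sign on 6–9 s (from -2 to 10); the graph is linear there, so v = 0 at t = 6 + (2)·(9 − 6)/(10 − -2) = 6.5 s.

t = 6.5 s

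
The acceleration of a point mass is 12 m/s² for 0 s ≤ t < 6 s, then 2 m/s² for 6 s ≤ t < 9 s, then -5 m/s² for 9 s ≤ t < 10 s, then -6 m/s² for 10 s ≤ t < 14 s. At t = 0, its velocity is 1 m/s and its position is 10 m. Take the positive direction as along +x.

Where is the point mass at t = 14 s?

784.5 m

On each constant-a segment, Δv = aΔt and Δx = v₀Δt + ½aΔt²; chain segment to segment.
0–6 s: v starts 1 m/s; Δx = 1·6 + ½·12·6² = 222 m; v ends 73 m/s.
6–9 s: v starts 73 m/s; Δx = 73·3 + ½·2·3² = 228 m; v ends 79 m/s.
9–10 s: v starts 79 m/s; Δx = 79·1 + ½·-5·1² = 76.5 m; v ends 74 m/s.
10–14 s: v starts 74 m/s; Δx = 74·4 + ½·-6·4² = 248 m; v ends 50 m/s.
x(14) = 10 + Σ Δx = 784.5 m.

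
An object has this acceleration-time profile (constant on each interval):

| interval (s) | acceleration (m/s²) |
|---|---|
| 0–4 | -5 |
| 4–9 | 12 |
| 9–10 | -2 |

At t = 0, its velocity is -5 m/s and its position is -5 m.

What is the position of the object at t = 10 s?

-6 m

On each constant-a segment, Δv = aΔt and Δx = v₀Δt + ½aΔt²; chain segment to segment.
0–4 s: v starts -5 m/s; Δx = -5·4 + ½·-5·4² = -60 m; v ends -25 m/s.
4–9 s: v starts -25 m/s; Δx = -25·5 + ½·12·5² = 25 m; v ends 35 m/s.
9–10 s: v starts 35 m/s; Δx = 35·1 + ½·-2·1² = 34 m; v ends 33 m/s.
x(10) = -5 + Σ Δx = -6 m.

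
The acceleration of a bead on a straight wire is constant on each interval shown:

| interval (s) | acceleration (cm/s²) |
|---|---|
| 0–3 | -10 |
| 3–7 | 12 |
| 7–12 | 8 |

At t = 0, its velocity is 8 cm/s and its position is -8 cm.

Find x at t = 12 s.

On each constant-a segment, Δv = aΔt and Δx = v₀Δt + ½aΔt²; chain segment to segment.
0–3 s: v starts 8 cm/s; Δx = 8·3 + ½·-10·3² = -21 cm; v ends -22 cm/s.
3–7 s: v starts -22 cm/s; Δx = -22·4 + ½·12·4² = 8 cm; v ends 26 cm/s.
7–12 s: v starts 26 cm/s; Δx = 26·5 + ½·8·5² = 230 cm; v ends 66 cm/s.
x(12) = -8 + Σ Δx = 209 cm.

209 cm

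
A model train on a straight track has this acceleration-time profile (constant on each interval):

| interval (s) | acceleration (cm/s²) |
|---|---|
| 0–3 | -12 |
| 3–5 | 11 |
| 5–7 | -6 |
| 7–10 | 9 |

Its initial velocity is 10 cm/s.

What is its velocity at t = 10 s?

Δv equals the area under the a-t graph; then v = v₀ + Δv.
0–3 s: -12 × 3 = -36 cm/s
3–5 s: 11 × 2 = 22 cm/s
5–7 s: -6 × 2 = -12 cm/s
7–10 s: 9 × 3 = 27 cm/s
Δv = 1 cm/s, so v(10) = 10 + (1) = 11 cm/s.

11 cm/s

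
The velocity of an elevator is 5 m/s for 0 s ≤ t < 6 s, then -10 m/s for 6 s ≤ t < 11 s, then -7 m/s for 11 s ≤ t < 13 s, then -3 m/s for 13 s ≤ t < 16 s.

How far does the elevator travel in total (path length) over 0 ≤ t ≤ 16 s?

103 m

Total distance travelled is ∫|v| dt — sum the magnitudes of each area piece.
0–6 s: |5| × 6 = 30 m
6–11 s: |-10| × 5 = 50 m
11–13 s: |-7| × 2 = 14 m
13–16 s: |-3| × 3 = 9 m
Total distance = 103 m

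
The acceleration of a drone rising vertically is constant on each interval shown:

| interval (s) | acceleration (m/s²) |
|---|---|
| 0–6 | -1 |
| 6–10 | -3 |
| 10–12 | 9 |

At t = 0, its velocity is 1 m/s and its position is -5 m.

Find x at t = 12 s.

On each constant-a segment, Δv = aΔt and Δx = v₀Δt + ½aΔt²; chain segment to segment.
0–6 s: v starts 1 m/s; Δx = 1·6 + ½·-1·6² = -12 m; v ends -5 m/s.
6–10 s: v starts -5 m/s; Δx = -5·4 + ½·-3·4² = -44 m; v ends -17 m/s.
10–12 s: v starts -17 m/s; Δx = -17·2 + ½·9·2² = -16 m; v ends 1 m/s.
x(12) = -5 + Σ Δx = -77 m.

-77 m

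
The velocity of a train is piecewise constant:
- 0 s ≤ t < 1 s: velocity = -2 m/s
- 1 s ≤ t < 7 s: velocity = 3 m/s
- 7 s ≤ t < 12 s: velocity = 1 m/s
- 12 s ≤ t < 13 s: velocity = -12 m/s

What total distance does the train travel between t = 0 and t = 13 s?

37 m

Distance (not displacement) is the total path length: add the absolute areas under v-t.
0–1 s: |-2| × 1 = 2 m
1–7 s: |3| × 6 = 18 m
7–12 s: |1| × 5 = 5 m
12–13 s: |-12| × 1 = 12 m
Total distance = 37 m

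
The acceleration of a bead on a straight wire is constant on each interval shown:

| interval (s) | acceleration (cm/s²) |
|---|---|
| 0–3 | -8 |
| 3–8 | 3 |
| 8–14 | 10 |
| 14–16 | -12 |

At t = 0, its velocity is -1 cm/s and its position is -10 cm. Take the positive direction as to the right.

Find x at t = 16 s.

59.5 cm

On each constant-a segment, Δv = aΔt and Δx = v₀Δt + ½aΔt²; chain segment to segment.
0–3 s: v starts -1 cm/s; Δx = -1·3 + ½·-8·3² = -39 cm; v ends -25 cm/s.
3–8 s: v starts -25 cm/s; Δx = -25·5 + ½·3·5² = -87.5 cm; v ends -10 cm/s.
8–14 s: v starts -10 cm/s; Δx = -10·6 + ½·10·6² = 120 cm; v ends 50 cm/s.
14–16 s: v starts 50 cm/s; Δx = 50·2 + ½·-12·2² = 76 cm; v ends 26 cm/s.
x(16) = -10 + Σ Δx = 59.5 cm.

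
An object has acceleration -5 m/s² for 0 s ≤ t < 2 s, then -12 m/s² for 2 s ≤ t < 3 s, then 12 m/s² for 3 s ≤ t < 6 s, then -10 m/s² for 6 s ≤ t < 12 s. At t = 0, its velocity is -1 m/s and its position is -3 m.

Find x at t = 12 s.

On each constant-a segment, Δv = aΔt and Δx = v₀Δt + ½aΔt²; chain segment to segment.
0–2 s: v starts -1 m/s; Δx = -1·2 + ½·-5·2² = -12 m; v ends -11 m/s.
2–3 s: v starts -11 m/s; Δx = -11·1 + ½·-12·1² = -17 m; v ends -23 m/s.
3–6 s: v starts -23 m/s; Δx = -23·3 + ½·12·3² = -15 m; v ends 13 m/s.
6–12 s: v starts 13 m/s; Δx = 13·6 + ½·-10·6² = -102 m; v ends -47 m/s.
x(12) = -3 + Σ Δx = -149 m.

-149 m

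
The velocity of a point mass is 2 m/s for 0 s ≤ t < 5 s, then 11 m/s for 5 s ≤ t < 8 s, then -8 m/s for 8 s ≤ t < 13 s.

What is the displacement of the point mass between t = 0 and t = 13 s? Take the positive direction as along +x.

Displacement is the signed area under the v-t curve.
0–5 s: 2 × 5 = 10 m
5–8 s: 11 × 3 = 33 m
8–13 s: -8 × 5 = -40 m
Net displacement = 3 m

3 m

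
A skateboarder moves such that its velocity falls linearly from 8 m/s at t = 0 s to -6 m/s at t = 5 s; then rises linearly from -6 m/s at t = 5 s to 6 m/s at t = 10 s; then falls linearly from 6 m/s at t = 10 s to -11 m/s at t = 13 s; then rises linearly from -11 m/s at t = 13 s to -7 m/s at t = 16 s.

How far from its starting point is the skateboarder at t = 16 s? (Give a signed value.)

-29.5 m

Net displacement equals the area under the velocity-time graph (areas below the axis count negative).
0–5 s: ½(8 + -6)(5) = 5 m
5–10 s: ½(-6 + 6)(5) = 0 m
10–13 s: ½(6 + -11)(3) = -7.5 m
13–16 s: ½(-11 + -7)(3) = -27 m
Net displacement = -29.5 m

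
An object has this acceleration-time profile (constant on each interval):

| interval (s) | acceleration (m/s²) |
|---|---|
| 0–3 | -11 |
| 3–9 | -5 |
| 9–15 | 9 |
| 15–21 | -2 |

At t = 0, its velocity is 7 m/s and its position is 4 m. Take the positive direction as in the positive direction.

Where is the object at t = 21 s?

-492.5 m

On each constant-a segment, Δv = aΔt and Δx = v₀Δt + ½aΔt²; chain segment to segment.
0–3 s: v starts 7 m/s; Δx = 7·3 + ½·-11·3² = -28.5 m; v ends -26 m/s.
3–9 s: v starts -26 m/s; Δx = -26·6 + ½·-5·6² = -246 m; v ends -56 m/s.
9–15 s: v starts -56 m/s; Δx = -56·6 + ½·9·6² = -174 m; v ends -2 m/s.
15–21 s: v starts -2 m/s; Δx = -2·6 + ½·-2·6² = -48 m; v ends -14 m/s.
x(21) = 4 + Σ Δx = -492.5 m.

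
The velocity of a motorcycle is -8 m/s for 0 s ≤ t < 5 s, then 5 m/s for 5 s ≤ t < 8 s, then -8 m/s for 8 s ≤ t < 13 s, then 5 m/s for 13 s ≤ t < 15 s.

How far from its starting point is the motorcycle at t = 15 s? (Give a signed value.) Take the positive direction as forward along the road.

Net displacement equals the area under the velocity-time graph (areas below the axis count negative).
0–5 s: -8 × 5 = -40 m
5–8 s: 5 × 3 = 15 m
8–13 s: -8 × 5 = -40 m
13–15 s: 5 × 2 = 10 m
Net displacement = -55 m

-55 m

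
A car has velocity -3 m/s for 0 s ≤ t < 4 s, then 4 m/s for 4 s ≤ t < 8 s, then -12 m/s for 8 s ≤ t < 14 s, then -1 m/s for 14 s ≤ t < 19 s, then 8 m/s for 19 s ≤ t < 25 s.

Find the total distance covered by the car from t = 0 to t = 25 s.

153 m

Distance (not displacement) is the total path length: add the absolute areas under v-t.
0–4 s: |-3| × 4 = 12 m
4–8 s: |4| × 4 = 16 m
8–14 s: |-12| × 6 = 72 m
14–19 s: |-1| × 5 = 5 m
19–25 s: |8| × 6 = 48 m
Total distance = 153 m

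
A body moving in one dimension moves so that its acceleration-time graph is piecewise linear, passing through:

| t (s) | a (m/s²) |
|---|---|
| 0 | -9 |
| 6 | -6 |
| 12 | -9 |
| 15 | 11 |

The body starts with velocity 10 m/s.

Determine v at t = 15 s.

Δv equals the area under the a-t graph; then v = v₀ + Δv.
0–6 s: ½(-9 + -6)(6) = -45 m/s
6–12 s: ½(-6 + -9)(6) = -45 m/s
12–15 s: ½(-9 + 11)(3) = 3 m/s
Δv = -87 m/s, so v(15) = 10 + (-87) = -77 m/s.

-77 m/s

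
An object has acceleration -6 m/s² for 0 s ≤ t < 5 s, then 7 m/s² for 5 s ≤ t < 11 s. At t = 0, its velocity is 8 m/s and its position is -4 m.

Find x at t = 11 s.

On each constant-a segment, Δv = aΔt and Δx = v₀Δt + ½aΔt²; chain segment to segment.
0–5 s: v starts 8 m/s; Δx = 8·5 + ½·-6·5² = -35 m; v ends -22 m/s.
5–11 s: v starts -22 m/s; Δx = -22·6 + ½·7·6² = -6 m; v ends 20 m/s.
x(11) = -4 + Σ Δx = -45 m.

-45 m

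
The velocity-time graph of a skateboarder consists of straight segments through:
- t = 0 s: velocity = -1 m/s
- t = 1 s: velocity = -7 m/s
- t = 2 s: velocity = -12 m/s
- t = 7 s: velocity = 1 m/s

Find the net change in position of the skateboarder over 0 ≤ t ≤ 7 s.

-41 m

Net displacement equals the area under the velocity-time graph (areas below the axis count negative).
0–1 s: ½(-1 + -7)(1) = -4 m
1–2 s: ½(-7 + -12)(1) = -9.5 m
2–7 s: ½(-12 + 1)(5) = -27.5 m
Net displacement = -41 m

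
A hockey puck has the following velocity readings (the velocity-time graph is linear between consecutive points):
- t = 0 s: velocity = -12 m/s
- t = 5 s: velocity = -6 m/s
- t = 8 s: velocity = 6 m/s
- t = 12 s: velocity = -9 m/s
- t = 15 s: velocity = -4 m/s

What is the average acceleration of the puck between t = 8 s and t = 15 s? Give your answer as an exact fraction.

-10/7 m/s²

Average acceleration = Δv/Δt = (-4 − 6)/(15 − 8) = -10/7 m/s².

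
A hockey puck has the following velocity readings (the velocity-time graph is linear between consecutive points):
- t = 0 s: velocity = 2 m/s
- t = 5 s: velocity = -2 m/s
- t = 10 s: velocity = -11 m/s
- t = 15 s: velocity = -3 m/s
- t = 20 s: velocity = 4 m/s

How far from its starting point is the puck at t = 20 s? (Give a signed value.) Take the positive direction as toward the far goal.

Net displacement equals the area under the velocity-time graph (areas below the axis count negative).
0–5 s: ½(2 + -2)(5) = 0 m
5–10 s: ½(-2 + -11)(5) = -32.5 m
10–15 s: ½(-11 + -3)(5) = -35 m
15–20 s: ½(-3 + 4)(5) = 2.5 m
Net displacement = -65 m

-65 m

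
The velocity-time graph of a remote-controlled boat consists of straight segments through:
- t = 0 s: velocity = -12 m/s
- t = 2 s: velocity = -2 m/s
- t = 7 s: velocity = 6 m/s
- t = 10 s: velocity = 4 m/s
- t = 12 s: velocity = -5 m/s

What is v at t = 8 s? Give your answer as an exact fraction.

16/3 m/s

On 7–10 s the graph is linear from 6 to 4 m/s: v(8) = 6 + (4 − 6)·(8 − 7)/(10 − 7) = 16/3 m/s.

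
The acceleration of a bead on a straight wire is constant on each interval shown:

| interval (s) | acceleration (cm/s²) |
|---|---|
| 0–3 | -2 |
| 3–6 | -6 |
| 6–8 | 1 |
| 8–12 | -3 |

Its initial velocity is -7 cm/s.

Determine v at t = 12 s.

-41 cm/s

Δv equals the area under the a-t graph; then v = v₀ + Δv.
0–3 s: -2 × 3 = -6 cm/s
3–6 s: -6 × 3 = -18 cm/s
6–8 s: 1 × 2 = 2 cm/s
8–12 s: -3 × 4 = -12 cm/s
Δv = -34 cm/s, so v(12) = -7 + (-34) = -41 cm/s.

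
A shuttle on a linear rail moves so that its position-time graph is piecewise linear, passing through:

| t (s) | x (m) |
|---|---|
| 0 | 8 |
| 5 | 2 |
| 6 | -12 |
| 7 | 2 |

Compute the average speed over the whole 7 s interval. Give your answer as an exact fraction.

Average speed = (total path length)/(elapsed time); on a piecewise-linear x-t graph the path length is Σ|Δx|.
0–5 s: |Δx| = |2 − 8| = 6 m
5–6 s: |Δx| = |-12 − 2| = 14 m
6–7 s: |Δx| = |2 − -12| = 14 m
Total path = 34 m; average speed = 34/7 = 34/7 m/s.

34/7 m/s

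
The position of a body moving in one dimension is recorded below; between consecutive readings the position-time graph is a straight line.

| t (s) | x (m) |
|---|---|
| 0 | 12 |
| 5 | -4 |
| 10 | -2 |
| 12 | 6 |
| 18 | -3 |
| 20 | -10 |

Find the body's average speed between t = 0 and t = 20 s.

2.1 m/s

Average speed = (total path length)/(elapsed time); on a piecewise-linear x-t graph the path length is Σ|Δx|.
0–5 s: |Δx| = |-4 − 12| = 16 m
5–10 s: |Δx| = |-2 − -4| = 2 m
10–12 s: |Δx| = |6 − -2| = 8 m
12–18 s: |Δx| = |-3 − 6| = 9 m
18–20 s: |Δx| = |-10 − -3| = 7 m
Total path = 42 m; average speed = 42/20 = 2.1 m/s.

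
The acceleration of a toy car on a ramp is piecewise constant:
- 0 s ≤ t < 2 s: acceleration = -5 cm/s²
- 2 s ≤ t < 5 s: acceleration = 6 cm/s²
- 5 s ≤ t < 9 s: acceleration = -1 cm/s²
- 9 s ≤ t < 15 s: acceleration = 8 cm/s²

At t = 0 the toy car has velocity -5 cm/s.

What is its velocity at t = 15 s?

47 cm/s

Δv equals the area under the a-t graph; then v = v₀ + Δv.
0–2 s: -5 × 2 = -10 cm/s
2–5 s: 6 × 3 = 18 cm/s
5–9 s: -1 × 4 = -4 cm/s
9–15 s: 8 × 6 = 48 cm/s
Δv = 52 cm/s, so v(15) = -5 + (52) = 47 cm/s.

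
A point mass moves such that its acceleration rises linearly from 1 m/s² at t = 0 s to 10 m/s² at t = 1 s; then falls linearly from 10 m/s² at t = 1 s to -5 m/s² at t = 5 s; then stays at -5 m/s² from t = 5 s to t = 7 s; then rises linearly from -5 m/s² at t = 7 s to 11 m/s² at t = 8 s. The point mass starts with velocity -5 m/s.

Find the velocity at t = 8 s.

3.5 m/s

Δv equals the area under the a-t graph; then v = v₀ + Δv.
0–1 s: ½(1 + 10)(1) = 5.5 m/s
1–5 s: ½(10 + -5)(4) = 10 m/s
5–7 s: -5 × 2 = -10 m/s
7–8 s: ½(-5 + 11)(1) = 3 m/s
Δv = 8.5 m/s, so v(8) = -5 + (8.5) = 3.5 m/s.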